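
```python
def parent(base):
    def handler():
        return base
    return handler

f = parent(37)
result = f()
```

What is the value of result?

Step 1: parent(37) creates closure capturing base = 37.
Step 2: f() returns the captured base = 37.
Step 3: result = 37

The answer is 37.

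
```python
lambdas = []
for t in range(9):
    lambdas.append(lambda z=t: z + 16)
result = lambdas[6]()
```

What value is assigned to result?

Step 1: Default argument z=t captures t's value at definition time.
Step 2: lambdas[6] was defined when t = 6, so z defaults to 6.
Step 3: result = 6 + 16 = 22 (default arg fixes the late binding issue)

The answer is 22.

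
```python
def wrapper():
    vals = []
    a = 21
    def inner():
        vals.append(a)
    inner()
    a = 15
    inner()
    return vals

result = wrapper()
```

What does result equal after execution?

Step 1: a = 21. inner() appends current a to vals.
Step 2: First inner(): appends 21. Then a = 15.
Step 3: Second inner(): appends 15 (closure sees updated a). result = [21, 15]

The answer is [21, 15].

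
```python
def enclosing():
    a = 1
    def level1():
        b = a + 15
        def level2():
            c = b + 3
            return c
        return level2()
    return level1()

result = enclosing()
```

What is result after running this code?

Step 1: a = 1. b = a + 15 = 16.
Step 2: c = b + 3 = 16 + 3 = 19.
Step 3: result = 19

The answer is 19.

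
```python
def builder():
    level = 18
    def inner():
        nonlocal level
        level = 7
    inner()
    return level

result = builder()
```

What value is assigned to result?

Step 1: builder() sets level = 18.
Step 2: inner() uses nonlocal to reassign level = 7.
Step 3: result = 7

The answer is 7.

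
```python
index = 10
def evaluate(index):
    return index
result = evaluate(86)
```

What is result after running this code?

Step 1: Global index = 10.
Step 2: evaluate(86) takes parameter index = 86, which shadows the global.
Step 3: result = 86

The answer is 86.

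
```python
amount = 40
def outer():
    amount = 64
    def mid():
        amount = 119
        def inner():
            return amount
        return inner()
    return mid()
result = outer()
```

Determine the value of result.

Step 1: Three levels of shadowing: global 40, outer 64, mid 119.
Step 2: inner() finds amount = 119 in enclosing mid() scope.
Step 3: result = 119

The answer is 119.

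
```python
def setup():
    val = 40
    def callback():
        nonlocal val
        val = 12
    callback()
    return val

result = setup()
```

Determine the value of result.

Step 1: setup() sets val = 40.
Step 2: callback() uses nonlocal to reassign val = 12.
Step 3: result = 12

The answer is 12.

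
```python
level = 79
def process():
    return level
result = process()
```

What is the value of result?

Step 1: level = 79 is defined in the global scope.
Step 2: process() looks up level. No local level exists, so Python checks the global scope via LEGB rule and finds level = 79.
Step 3: result = 79

The answer is 79.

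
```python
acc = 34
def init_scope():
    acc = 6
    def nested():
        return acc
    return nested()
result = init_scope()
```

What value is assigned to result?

Step 1: acc = 34 globally, but init_scope() defines acc = 6 locally.
Step 2: nested() looks up acc. Not in local scope, so checks enclosing scope (init_scope) and finds acc = 6.
Step 3: result = 6

The answer is 6.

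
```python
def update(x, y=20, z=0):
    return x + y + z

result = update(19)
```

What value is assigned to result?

Step 1: update(19) uses defaults y = 20, z = 0.
Step 2: Returns 19 + 20 + 0 = 39.
Step 3: result = 39

The answer is 39.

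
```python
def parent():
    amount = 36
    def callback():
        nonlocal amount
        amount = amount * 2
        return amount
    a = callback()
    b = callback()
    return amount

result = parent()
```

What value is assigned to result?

Step 1: amount starts at 36.
Step 2: First callback(): amount = 36 * 2 = 72.
Step 3: Second callback(): amount = 72 * 2 = 144.
Step 4: result = 144

The answer is 144.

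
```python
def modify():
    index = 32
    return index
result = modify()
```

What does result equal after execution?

Step 1: modify() defines index = 32 in its local scope.
Step 2: return index finds the local variable index = 32.
Step 3: result = 32

The answer is 32.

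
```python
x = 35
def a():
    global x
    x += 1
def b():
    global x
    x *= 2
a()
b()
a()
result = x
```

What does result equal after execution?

Step 1: x = 35.
Step 2: a(): x = 35 + 1 = 36.
Step 3: b(): x = 36 * 2 = 72.
Step 4: a(): x = 72 + 1 = 73

The answer is 73.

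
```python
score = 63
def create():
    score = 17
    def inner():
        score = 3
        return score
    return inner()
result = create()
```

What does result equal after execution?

Step 1: Three scopes define score: global (63), create (17), inner (3).
Step 2: inner() has its own local score = 3, which shadows both enclosing and global.
Step 3: result = 3 (local wins in LEGB)

The answer is 3.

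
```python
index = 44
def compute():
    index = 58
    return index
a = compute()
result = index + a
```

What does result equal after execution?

Step 1: Global index = 44. compute() returns local index = 58.
Step 2: a = 58. Global index still = 44.
Step 3: result = 44 + 58 = 102

The answer is 102.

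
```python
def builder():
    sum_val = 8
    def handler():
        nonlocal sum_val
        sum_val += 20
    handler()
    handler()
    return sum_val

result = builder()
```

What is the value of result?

Step 1: sum_val starts at 8.
Step 2: handler() is called 2 times, each adding 20.
Step 3: sum_val = 8 + 20 * 2 = 48

The answer is 48.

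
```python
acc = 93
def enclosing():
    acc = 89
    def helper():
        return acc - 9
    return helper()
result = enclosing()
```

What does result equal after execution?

Step 1: enclosing() shadows global acc with acc = 89.
Step 2: helper() finds acc = 89 in enclosing scope, computes 89 - 9 = 80.
Step 3: result = 80

The answer is 80.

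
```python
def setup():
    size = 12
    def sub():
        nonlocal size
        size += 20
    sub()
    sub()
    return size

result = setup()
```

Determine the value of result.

Step 1: size starts at 12.
Step 2: sub() is called 2 times, each adding 20.
Step 3: size = 12 + 20 * 2 = 52

The answer is 52.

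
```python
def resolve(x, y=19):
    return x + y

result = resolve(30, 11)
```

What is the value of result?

Step 1: resolve(30, 11) overrides default y with 11.
Step 2: Returns 30 + 11 = 41.
Step 3: result = 41

The answer is 41.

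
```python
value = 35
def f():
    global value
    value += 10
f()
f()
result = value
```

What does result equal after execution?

Step 1: value = 35.
Step 2: First f(): value = 35 + 10 = 45.
Step 3: Second f(): value = 45 + 10 = 55. result = 55

The answer is 55.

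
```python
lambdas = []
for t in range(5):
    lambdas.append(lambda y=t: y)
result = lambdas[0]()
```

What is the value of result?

Step 1: Default argument y=t captures t's value at each iteration.
Step 2: lambdas[0] captured y = 0 when t was 0.
Step 3: result = 0

The answer is 0.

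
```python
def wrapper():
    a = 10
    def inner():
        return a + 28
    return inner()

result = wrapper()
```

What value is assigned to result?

Step 1: wrapper() defines a = 10.
Step 2: inner() reads a = 10 from enclosing scope, returns 10 + 28 = 38.
Step 3: result = 38

The answer is 38.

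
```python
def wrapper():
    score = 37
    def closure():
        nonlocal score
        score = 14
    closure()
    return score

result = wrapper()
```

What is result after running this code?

Step 1: wrapper() sets score = 37.
Step 2: closure() uses nonlocal to reassign score = 14.
Step 3: result = 14

The answer is 14.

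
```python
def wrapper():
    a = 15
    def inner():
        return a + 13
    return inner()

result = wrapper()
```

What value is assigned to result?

Step 1: wrapper() defines a = 15.
Step 2: inner() reads a = 15 from enclosing scope, returns 15 + 13 = 28.
Step 3: result = 28

The answer is 28.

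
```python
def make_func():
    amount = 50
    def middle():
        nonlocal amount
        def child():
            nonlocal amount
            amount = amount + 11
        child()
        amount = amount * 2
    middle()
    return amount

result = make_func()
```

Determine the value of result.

Step 1: amount = 50.
Step 2: child() adds 11: amount = 50 + 11 = 61.
Step 3: middle() doubles: amount = 61 * 2 = 122.
Step 4: result = 122

The answer is 122.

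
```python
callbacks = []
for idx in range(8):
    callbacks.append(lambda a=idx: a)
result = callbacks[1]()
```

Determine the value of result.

Step 1: Default argument a=idx captures idx's value at each iteration.
Step 2: callbacks[1] captured a = 1 when idx was 1.
Step 3: result = 1

The answer is 1.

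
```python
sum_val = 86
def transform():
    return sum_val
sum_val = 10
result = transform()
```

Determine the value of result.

Step 1: sum_val is first set to 86, then reassigned to 10.
Step 2: transform() is called after the reassignment, so it looks up the current global sum_val = 10.
Step 3: result = 10

The answer is 10.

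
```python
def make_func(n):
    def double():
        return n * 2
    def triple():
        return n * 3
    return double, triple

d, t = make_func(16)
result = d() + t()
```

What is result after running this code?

Step 1: Both closures capture the same n = 16.
Step 2: d() = 16 * 2 = 32, t() = 16 * 3 = 48.
Step 3: result = 32 + 48 = 80

The answer is 80.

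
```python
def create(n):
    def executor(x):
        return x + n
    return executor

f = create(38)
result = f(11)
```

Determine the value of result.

Step 1: create(38) creates a closure that captures n = 38.
Step 2: f(11) calls the closure with x = 11, returning 11 + 38 = 49.
Step 3: result = 49

The answer is 49.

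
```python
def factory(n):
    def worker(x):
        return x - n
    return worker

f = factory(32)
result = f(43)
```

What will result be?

Step 1: factory(32) creates a closure capturing n = 32.
Step 2: f(43) computes 43 - 32 = 11.
Step 3: result = 11

The answer is 11.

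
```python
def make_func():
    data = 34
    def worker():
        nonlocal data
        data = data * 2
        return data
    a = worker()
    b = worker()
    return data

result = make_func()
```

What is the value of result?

Step 1: data starts at 34.
Step 2: First worker(): data = 34 * 2 = 68.
Step 3: Second worker(): data = 68 * 2 = 136.
Step 4: result = 136

The answer is 136.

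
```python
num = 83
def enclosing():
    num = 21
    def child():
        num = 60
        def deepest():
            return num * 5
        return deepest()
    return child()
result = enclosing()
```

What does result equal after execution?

Step 1: deepest() looks up num through LEGB: not local, finds num = 60 in enclosing child().
Step 2: Returns 60 * 5 = 300.
Step 3: result = 300

The answer is 300.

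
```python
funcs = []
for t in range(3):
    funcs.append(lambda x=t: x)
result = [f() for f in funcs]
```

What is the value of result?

Step 1: Default arg x=t captures t at each iteration.
Step 2: Each lambda has its own default: 0, 1, ..., 2.
Step 3: result = [0, 1, 2]

The answer is [0, 1, 2].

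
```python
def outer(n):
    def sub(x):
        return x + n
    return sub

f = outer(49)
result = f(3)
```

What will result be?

Step 1: outer(49) creates a closure that captures n = 49.
Step 2: f(3) calls the closure with x = 3, returning 3 + 49 = 52.
Step 3: result = 52

The answer is 52.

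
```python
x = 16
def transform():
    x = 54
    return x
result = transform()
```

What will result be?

Step 1: Global x = 16.
Step 2: transform() creates local x = 54, shadowing the global.
Step 3: Returns local x = 54. result = 54

The answer is 54.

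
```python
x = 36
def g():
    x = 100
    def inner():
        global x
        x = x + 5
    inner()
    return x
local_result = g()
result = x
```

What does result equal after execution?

Step 1: Global x = 36. g() creates local x = 100.
Step 2: inner() declares global x and adds 5: global x = 36 + 5 = 41.
Step 3: g() returns its local x = 100 (unaffected by inner).
Step 4: result = global x = 41

The answer is 41.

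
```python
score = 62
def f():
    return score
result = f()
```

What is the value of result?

Step 1: score = 62 is defined in the global scope.
Step 2: f() looks up score. No local score exists, so Python checks the global scope via LEGB rule and finds score = 62.
Step 3: result = 62

The answer is 62.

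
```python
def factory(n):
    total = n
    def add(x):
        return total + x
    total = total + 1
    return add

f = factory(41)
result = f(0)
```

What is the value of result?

Step 1: factory(41) sets total = 41, then total = 41 + 1 = 42.
Step 2: Closures capture by reference, so add sees total = 42.
Step 3: f(0) returns 42 + 0 = 42

The answer is 42.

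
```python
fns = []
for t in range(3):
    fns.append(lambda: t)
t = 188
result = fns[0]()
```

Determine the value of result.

Step 1: Lambdas capture the variable t by reference, not by value.
Step 2: After the loop, t is reassigned to 188.
Step 3: fns[0]() looks up the current t = 188. result = 188

The answer is 188.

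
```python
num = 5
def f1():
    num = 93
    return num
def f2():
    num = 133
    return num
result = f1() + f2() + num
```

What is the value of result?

Step 1: Each function shadows global num with its own local.
Step 2: f1() returns 93, f2() returns 133.
Step 3: Global num = 5 is unchanged. result = 93 + 133 + 5 = 231

The answer is 231.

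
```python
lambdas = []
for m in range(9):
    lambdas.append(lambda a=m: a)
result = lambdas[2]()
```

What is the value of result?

Step 1: Default argument a=m captures m's value at each iteration.
Step 2: lambdas[2] captured a = 2 when m was 2.
Step 3: result = 2

The answer is 2.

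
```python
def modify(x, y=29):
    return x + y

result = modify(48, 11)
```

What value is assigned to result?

Step 1: modify(48, 11) overrides default y with 11.
Step 2: Returns 48 + 11 = 59.
Step 3: result = 59

The answer is 59.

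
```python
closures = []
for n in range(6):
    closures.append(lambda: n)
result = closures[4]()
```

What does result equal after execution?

Step 1: The loop creates 6 lambdas, all referencing the same variable n.
Step 2: After the loop, n = 5 (final value).
Step 3: closures[4]() looks up n at call time and finds 5. This is the late binding gotcha. result = 5

The answer is 5.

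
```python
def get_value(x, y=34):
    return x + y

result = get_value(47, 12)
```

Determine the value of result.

Step 1: get_value(47, 12) overrides default y with 12.
Step 2: Returns 47 + 12 = 59.
Step 3: result = 59

The answer is 59.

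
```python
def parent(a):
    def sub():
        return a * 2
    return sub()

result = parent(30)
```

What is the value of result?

Step 1: parent(30) binds parameter a = 30.
Step 2: sub() accesses a = 30 from enclosing scope.
Step 3: result = 30 * 2 = 60

The answer is 60.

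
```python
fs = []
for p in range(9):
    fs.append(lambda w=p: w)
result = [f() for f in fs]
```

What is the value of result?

Step 1: Default arg w=p captures p at each iteration.
Step 2: Each lambda has its own default: 0, 1, ..., 8.
Step 3: result = [0, 1, 2, 3, 4, 5, 6, 7, 8]

The answer is [0, 1, 2, 3, 4, 5, 6, 7, 8].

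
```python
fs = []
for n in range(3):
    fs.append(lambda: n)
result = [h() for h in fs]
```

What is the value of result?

Step 1: All 3 lambdas share the same variable n.
Step 2: After the loop, n = 2.
Step 3: Each call returns 2. result = [2, 2, 2]

The answer is [2, 2, 2].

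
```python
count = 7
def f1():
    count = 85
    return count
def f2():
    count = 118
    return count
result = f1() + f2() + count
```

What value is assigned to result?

Step 1: Each function shadows global count with its own local.
Step 2: f1() returns 85, f2() returns 118.
Step 3: Global count = 7 is unchanged. result = 85 + 118 + 7 = 210

The answer is 210.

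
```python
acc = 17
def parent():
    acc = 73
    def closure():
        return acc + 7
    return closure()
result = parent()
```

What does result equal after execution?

Step 1: parent() shadows global acc with acc = 73.
Step 2: closure() finds acc = 73 in enclosing scope, computes 73 + 7 = 80.
Step 3: result = 80

The answer is 80.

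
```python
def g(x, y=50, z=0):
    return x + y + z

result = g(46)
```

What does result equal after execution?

Step 1: g(46) uses defaults y = 50, z = 0.
Step 2: Returns 46 + 50 + 0 = 96.
Step 3: result = 96

The answer is 96.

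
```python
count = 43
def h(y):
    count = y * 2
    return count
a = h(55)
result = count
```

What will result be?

Step 1: Global count = 43.
Step 2: h(55) creates local count = 55 * 2 = 110.
Step 3: Global count unchanged because no global keyword. result = 43

The answer is 43.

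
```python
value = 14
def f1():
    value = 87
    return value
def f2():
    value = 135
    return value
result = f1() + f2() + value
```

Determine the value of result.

Step 1: Each function shadows global value with its own local.
Step 2: f1() returns 87, f2() returns 135.
Step 3: Global value = 14 is unchanged. result = 87 + 135 + 14 = 236

The answer is 236.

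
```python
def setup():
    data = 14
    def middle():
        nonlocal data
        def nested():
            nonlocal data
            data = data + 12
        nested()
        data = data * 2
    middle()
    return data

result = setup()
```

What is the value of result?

Step 1: data = 14.
Step 2: nested() adds 12: data = 14 + 12 = 26.
Step 3: middle() doubles: data = 26 * 2 = 52.
Step 4: result = 52

The answer is 52.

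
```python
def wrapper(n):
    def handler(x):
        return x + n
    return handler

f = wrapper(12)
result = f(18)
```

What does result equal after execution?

Step 1: wrapper(12) creates a closure that captures n = 12.
Step 2: f(18) calls the closure with x = 18, returning 18 + 12 = 30.
Step 3: result = 30

The answer is 30.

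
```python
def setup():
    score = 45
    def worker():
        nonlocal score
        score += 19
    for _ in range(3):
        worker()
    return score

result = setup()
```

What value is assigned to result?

Step 1: score = 45.
Step 2: worker() is called 3 times in a loop, each adding 19 via nonlocal.
Step 3: score = 45 + 19 * 3 = 102

The answer is 102.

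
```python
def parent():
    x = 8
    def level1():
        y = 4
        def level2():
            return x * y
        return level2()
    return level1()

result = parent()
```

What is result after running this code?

Step 1: x = 8 in parent. y = 4 in level1.
Step 2: level2() reads x = 8 and y = 4 from enclosing scopes.
Step 3: result = 8 * 4 = 32

The answer is 32.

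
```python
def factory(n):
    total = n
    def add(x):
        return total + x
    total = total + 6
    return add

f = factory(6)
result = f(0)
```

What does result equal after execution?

Step 1: factory(6) sets total = 6, then total = 6 + 6 = 12.
Step 2: Closures capture by reference, so add sees total = 12.
Step 3: f(0) returns 12 + 0 = 12

The answer is 12.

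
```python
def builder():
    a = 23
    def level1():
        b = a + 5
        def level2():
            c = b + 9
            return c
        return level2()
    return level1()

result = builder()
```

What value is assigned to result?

Step 1: a = 23. b = a + 5 = 28.
Step 2: c = b + 9 = 28 + 9 = 37.
Step 3: result = 37

The answer is 37.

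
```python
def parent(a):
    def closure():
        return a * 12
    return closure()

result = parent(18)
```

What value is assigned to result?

Step 1: parent(18) binds parameter a = 18.
Step 2: closure() accesses a = 18 from enclosing scope.
Step 3: result = 18 * 12 = 216

The answer is 216.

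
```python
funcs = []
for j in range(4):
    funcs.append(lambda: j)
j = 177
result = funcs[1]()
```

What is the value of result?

Step 1: Lambdas capture the variable j by reference, not by value.
Step 2: After the loop, j is reassigned to 177.
Step 3: funcs[1]() looks up the current j = 177. result = 177

The answer is 177.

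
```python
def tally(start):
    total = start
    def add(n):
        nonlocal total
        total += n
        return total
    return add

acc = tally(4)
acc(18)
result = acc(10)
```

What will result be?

Step 1: tally(4) creates closure with total = 4.
Step 2: First acc(18): total = 4 + 18 = 22.
Step 3: Second acc(10): total = 22 + 10 = 32. result = 32

The answer is 32.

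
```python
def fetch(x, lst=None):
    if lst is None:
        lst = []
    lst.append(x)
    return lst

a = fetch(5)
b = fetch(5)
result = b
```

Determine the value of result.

Step 1: None default with guard creates a NEW list each call.
Step 2: a = [5] (fresh list). b = [5] (another fresh list).
Step 3: result = [5] (this is the fix for mutable default)

The answer is [5].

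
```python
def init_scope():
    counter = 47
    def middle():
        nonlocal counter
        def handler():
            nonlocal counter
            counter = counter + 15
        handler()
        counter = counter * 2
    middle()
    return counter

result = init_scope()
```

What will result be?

Step 1: counter = 47.
Step 2: handler() adds 15: counter = 47 + 15 = 62.
Step 3: middle() doubles: counter = 62 * 2 = 124.
Step 4: result = 124

The answer is 124.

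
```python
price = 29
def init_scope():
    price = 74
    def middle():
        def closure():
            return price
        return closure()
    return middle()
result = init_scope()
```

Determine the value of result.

Step 1: init_scope() defines price = 74. middle() and closure() have no local price.
Step 2: closure() checks local (none), enclosing middle() (none), enclosing init_scope() and finds price = 74.
Step 3: result = 74

The answer is 74.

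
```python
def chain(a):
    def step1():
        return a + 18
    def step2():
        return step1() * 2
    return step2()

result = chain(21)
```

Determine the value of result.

Step 1: chain(21) captures a = 21.
Step 2: step2() calls step1() which returns 21 + 18 = 39.
Step 3: step2() returns 39 * 2 = 78

The answer is 78.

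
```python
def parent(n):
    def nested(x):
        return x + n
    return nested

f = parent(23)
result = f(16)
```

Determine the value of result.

Step 1: parent(23) creates a closure that captures n = 23.
Step 2: f(16) calls the closure with x = 16, returning 16 + 23 = 39.
Step 3: result = 39

The answer is 39.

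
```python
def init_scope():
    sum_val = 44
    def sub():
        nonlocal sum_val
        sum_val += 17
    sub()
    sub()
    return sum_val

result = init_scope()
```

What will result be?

Step 1: sum_val starts at 44.
Step 2: sub() is called 2 times, each adding 17.
Step 3: sum_val = 44 + 17 * 2 = 78

The answer is 78.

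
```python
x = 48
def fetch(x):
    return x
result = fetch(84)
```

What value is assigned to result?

Step 1: Global x = 48.
Step 2: fetch(84) takes parameter x = 84, which shadows the global.
Step 3: result = 84

The answer is 84.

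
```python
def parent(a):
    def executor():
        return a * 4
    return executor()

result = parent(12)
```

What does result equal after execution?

Step 1: parent(12) binds parameter a = 12.
Step 2: executor() accesses a = 12 from enclosing scope.
Step 3: result = 12 * 4 = 48

The answer is 48.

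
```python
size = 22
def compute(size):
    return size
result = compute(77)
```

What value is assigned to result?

Step 1: Global size = 22.
Step 2: compute(77) takes parameter size = 77, which shadows the global.
Step 3: result = 77

The answer is 77.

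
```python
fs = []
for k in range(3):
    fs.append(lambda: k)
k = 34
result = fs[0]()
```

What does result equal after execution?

Step 1: Lambdas capture the variable k by reference, not by value.
Step 2: After the loop, k is reassigned to 34.
Step 3: fs[0]() looks up the current k = 34. result = 34

The answer is 34.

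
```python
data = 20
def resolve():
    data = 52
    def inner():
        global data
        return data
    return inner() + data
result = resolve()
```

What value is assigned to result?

Step 1: Global data = 20. resolve() shadows with local data = 52.
Step 2: inner() uses global keyword, so inner() returns global data = 20.
Step 3: resolve() returns 20 + 52 = 72

The answer is 72.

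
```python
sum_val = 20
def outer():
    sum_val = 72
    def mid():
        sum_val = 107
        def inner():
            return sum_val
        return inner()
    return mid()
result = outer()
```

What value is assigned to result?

Step 1: Three levels of shadowing: global 20, outer 72, mid 107.
Step 2: inner() finds sum_val = 107 in enclosing mid() scope.
Step 3: result = 107

The answer is 107.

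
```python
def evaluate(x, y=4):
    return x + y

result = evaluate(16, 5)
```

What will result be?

Step 1: evaluate(16, 5) overrides default y with 5.
Step 2: Returns 16 + 5 = 21.
Step 3: result = 21

The answer is 21.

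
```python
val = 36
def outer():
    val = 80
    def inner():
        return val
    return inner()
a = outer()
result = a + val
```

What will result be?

Step 1: outer() has local val = 80. inner() reads from enclosing.
Step 2: outer() returns 80. Global val = 36 unchanged.
Step 3: result = 80 + 36 = 116

The answer is 116.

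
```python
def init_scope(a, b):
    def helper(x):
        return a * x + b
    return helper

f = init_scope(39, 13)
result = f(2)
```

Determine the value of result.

Step 1: init_scope(39, 13) captures a = 39, b = 13.
Step 2: f(2) computes 39 * 2 + 13 = 91.
Step 3: result = 91

The answer is 91.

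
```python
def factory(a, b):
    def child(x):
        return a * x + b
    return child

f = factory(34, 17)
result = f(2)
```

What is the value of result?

Step 1: factory(34, 17) captures a = 34, b = 17.
Step 2: f(2) computes 34 * 2 + 17 = 85.
Step 3: result = 85

The answer is 85.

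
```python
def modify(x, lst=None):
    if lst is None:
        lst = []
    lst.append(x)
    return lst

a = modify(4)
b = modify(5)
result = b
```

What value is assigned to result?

Step 1: None default with guard creates a NEW list each call.
Step 2: a = [4] (fresh list). b = [5] (another fresh list).
Step 3: result = [5] (this is the fix for mutable default)

The answer is [5].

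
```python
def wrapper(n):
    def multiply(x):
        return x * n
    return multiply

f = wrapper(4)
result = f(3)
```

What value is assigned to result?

Step 1: wrapper(4) returns multiply closure with n = 4.
Step 2: f(3) computes 3 * 4 = 12.
Step 3: result = 12

The answer is 12.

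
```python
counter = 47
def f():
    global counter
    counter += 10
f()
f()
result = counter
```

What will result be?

Step 1: counter = 47.
Step 2: First f(): counter = 47 + 10 = 57.
Step 3: Second f(): counter = 57 + 10 = 67. result = 67

The answer is 67.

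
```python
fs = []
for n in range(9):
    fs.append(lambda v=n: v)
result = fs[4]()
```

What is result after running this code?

Step 1: Default argument v=n captures n's value at each iteration.
Step 2: fs[4] captured v = 4 when n was 4.
Step 3: result = 4

The answer is 4.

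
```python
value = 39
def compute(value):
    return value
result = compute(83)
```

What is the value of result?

Step 1: Global value = 39.
Step 2: compute(83) takes parameter value = 83, which shadows the global.
Step 3: result = 83

The answer is 83.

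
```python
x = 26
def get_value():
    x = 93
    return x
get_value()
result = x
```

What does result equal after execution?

Step 1: Global x = 26.
Step 2: get_value() creates local x = 93 (shadow, not modification).
Step 3: After get_value() returns, global x is unchanged. result = 26

The answer is 26.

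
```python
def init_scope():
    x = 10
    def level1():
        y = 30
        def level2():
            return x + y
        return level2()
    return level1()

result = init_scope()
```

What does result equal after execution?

Step 1: x = 10 in init_scope. y = 30 in level1.
Step 2: level2() reads x = 10 and y = 30 from enclosing scopes.
Step 3: result = 10 + 30 = 40

The answer is 40.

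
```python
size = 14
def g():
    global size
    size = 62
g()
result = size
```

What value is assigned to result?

Step 1: size = 14 globally.
Step 2: g() declares global size and sets it to 62.
Step 3: After g(), global size = 62. result = 62

The answer is 62.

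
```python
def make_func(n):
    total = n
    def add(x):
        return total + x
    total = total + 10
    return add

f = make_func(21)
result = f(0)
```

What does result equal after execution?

Step 1: make_func(21) sets total = 21, then total = 21 + 10 = 31.
Step 2: Closures capture by reference, so add sees total = 31.
Step 3: f(0) returns 31 + 0 = 31

The answer is 31.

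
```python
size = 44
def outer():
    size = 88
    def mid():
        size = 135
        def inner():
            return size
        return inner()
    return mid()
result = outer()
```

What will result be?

Step 1: Three levels of shadowing: global 44, outer 88, mid 135.
Step 2: inner() finds size = 135 in enclosing mid() scope.
Step 3: result = 135

The answer is 135.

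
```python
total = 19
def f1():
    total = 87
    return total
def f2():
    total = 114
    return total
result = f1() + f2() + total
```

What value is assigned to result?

Step 1: Each function shadows global total with its own local.
Step 2: f1() returns 87, f2() returns 114.
Step 3: Global total = 19 is unchanged. result = 87 + 114 + 19 = 220

The answer is 220.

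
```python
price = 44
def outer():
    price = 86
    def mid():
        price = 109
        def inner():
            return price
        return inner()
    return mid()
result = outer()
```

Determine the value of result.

Step 1: Three levels of shadowing: global 44, outer 86, mid 109.
Step 2: inner() finds price = 109 in enclosing mid() scope.
Step 3: result = 109

The answer is 109.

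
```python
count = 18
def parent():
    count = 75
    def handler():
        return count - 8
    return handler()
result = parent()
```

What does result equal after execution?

Step 1: parent() shadows global count with count = 75.
Step 2: handler() finds count = 75 in enclosing scope, computes 75 - 8 = 67.
Step 3: result = 67

The answer is 67.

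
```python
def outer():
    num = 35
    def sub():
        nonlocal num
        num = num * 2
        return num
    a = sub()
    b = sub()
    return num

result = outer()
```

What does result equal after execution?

Step 1: num starts at 35.
Step 2: First sub(): num = 35 * 2 = 70.
Step 3: Second sub(): num = 70 * 2 = 140.
Step 4: result = 140

The answer is 140.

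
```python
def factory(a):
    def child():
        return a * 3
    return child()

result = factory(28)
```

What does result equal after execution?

Step 1: factory(28) binds parameter a = 28.
Step 2: child() accesses a = 28 from enclosing scope.
Step 3: result = 28 * 3 = 84

The answer is 84.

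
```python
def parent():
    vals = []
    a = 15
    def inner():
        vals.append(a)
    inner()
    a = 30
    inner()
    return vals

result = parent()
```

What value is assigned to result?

Step 1: a = 15. inner() appends current a to vals.
Step 2: First inner(): appends 15. Then a = 30.
Step 3: Second inner(): appends 30 (closure sees updated a). result = [15, 30]

The answer is [15, 30].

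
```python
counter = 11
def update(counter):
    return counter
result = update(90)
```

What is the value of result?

Step 1: Global counter = 11.
Step 2: update(90) takes parameter counter = 90, which shadows the global.
Step 3: result = 90

The answer is 90.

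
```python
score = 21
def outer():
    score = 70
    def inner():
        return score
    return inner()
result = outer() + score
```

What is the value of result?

Step 1: Global score = 21. outer() shadows with score = 70.
Step 2: inner() returns enclosing score = 70. outer() = 70.
Step 3: result = 70 + global score (21) = 91

The answer is 91.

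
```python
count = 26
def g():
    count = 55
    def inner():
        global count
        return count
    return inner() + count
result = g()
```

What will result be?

Step 1: Global count = 26. g() shadows with local count = 55.
Step 2: inner() uses global keyword, so inner() returns global count = 26.
Step 3: g() returns 26 + 55 = 81

The answer is 81.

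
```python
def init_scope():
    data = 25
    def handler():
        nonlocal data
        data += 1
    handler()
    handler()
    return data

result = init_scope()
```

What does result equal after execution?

Step 1: data starts at 25.
Step 2: handler() is called 2 times, each adding 1.
Step 3: data = 25 + 1 * 2 = 27

The answer is 27.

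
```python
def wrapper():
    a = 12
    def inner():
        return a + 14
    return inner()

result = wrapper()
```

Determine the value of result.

Step 1: wrapper() defines a = 12.
Step 2: inner() reads a = 12 from enclosing scope, returns 12 + 14 = 26.
Step 3: result = 26

The answer is 26.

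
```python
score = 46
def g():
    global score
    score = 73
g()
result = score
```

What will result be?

Step 1: score = 46 globally.
Step 2: g() declares global score and sets it to 73.
Step 3: After g(), global score = 73. result = 73

The answer is 73.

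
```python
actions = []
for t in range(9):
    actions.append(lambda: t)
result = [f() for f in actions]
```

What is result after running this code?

Step 1: All 9 lambdas share the same variable t.
Step 2: After the loop, t = 8.
Step 3: Each call returns 8. result = [8, 8, 8, 8, 8, 8, 8, 8, 8]

The answer is [8, 8, 8, 8, 8, 8, 8, 8, 8].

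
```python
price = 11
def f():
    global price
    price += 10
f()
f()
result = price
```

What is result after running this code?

Step 1: price = 11.
Step 2: First f(): price = 11 + 10 = 21.
Step 3: Second f(): price = 21 + 10 = 31. result = 31

The answer is 31.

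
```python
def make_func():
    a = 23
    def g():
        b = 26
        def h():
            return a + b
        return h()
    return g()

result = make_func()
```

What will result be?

Step 1: make_func() defines a = 23. g() defines b = 26.
Step 2: h() accesses both from enclosing scopes: a = 23, b = 26.
Step 3: result = 23 + 26 = 49

The answer is 49.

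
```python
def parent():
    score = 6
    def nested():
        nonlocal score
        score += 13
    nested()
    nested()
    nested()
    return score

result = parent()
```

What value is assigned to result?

Step 1: score starts at 6.
Step 2: nested() is called 3 times, each adding 13.
Step 3: score = 6 + 13 * 3 = 45

The answer is 45.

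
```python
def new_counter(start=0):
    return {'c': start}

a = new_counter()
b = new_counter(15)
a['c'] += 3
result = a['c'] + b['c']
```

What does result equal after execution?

Step 1: new_counter() returns a new dict each call (immutable default 0).
Step 2: a = {'c': 0}, b = {'c': 15}.
Step 3: a['c'] += 3 = 3. result = 3 + 15 = 18

The answer is 18.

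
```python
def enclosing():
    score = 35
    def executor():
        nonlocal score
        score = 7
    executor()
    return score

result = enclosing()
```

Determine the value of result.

Step 1: enclosing() sets score = 35.
Step 2: executor() uses nonlocal to reassign score = 7.
Step 3: result = 7

The answer is 7.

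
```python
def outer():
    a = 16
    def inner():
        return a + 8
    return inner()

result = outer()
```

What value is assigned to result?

Step 1: outer() defines a = 16.
Step 2: inner() reads a = 16 from enclosing scope, returns 16 + 8 = 24.
Step 3: result = 24

The answer is 24.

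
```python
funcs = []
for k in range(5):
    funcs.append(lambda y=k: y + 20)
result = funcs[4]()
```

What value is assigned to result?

Step 1: Default argument y=k captures k's value at definition time.
Step 2: funcs[4] was defined when k = 4, so y defaults to 4.
Step 3: result = 4 + 20 = 24 (default arg fixes the late binding issue)

The answer is 24.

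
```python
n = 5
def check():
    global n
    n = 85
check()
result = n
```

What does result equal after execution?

Step 1: n = 5 globally.
Step 2: check() declares global n and sets it to 85.
Step 3: After check(), global n = 85. result = 85

The answer is 85.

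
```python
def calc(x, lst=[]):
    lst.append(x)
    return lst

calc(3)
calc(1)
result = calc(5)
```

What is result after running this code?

Step 1: Mutable default argument gotcha! The list [] is created once.
Step 2: Each call appends to the SAME list: [3], [3, 1], [3, 1, 5].
Step 3: result = [3, 1, 5]

The answer is [3, 1, 5].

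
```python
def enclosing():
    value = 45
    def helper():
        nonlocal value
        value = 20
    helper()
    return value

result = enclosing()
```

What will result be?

Step 1: enclosing() sets value = 45.
Step 2: helper() uses nonlocal to reassign value = 20.
Step 3: result = 20

The answer is 20.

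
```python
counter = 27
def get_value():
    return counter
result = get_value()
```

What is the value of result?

Step 1: counter = 27 is defined in the global scope.
Step 2: get_value() looks up counter. No local counter exists, so Python checks the global scope via LEGB rule and finds counter = 27.
Step 3: result = 27

The answer is 27.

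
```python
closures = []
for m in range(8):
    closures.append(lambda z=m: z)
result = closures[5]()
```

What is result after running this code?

Step 1: Default argument z=m captures m's value at each iteration.
Step 2: closures[5] captured z = 5 when m was 5.
Step 3: result = 5

The answer is 5.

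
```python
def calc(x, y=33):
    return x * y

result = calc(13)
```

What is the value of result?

Step 1: calc(13) uses default y = 33.
Step 2: Returns 13 * 33 = 429.
Step 3: result = 429

The answer is 429.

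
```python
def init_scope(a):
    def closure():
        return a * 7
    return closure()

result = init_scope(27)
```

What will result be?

Step 1: init_scope(27) binds parameter a = 27.
Step 2: closure() accesses a = 27 from enclosing scope.
Step 3: result = 27 * 7 = 189

The answer is 189.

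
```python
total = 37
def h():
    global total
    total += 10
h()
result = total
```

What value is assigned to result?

Step 1: total = 37 globally.
Step 2: h() modifies global total: total += 10 = 47.
Step 3: result = 47

The answer is 47.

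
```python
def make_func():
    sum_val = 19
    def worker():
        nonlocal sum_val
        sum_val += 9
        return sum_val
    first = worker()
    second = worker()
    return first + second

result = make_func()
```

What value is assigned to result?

Step 1: sum_val starts at 19.
Step 2: First call: sum_val = 19 + 9 = 28, returns 28.
Step 3: Second call: sum_val = 28 + 9 = 37, returns 37.
Step 4: result = 28 + 37 = 65

The answer is 65.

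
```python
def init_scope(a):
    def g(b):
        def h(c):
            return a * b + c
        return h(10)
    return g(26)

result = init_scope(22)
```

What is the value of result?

Step 1: a = 22, b = 26, c = 10.
Step 2: h() computes a * b + c = 22 * 26 + 10 = 582.
Step 3: result = 582

The answer is 582.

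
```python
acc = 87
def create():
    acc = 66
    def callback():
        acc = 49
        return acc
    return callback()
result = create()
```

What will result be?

Step 1: Three scopes define acc: global (87), create (66), callback (49).
Step 2: callback() has its own local acc = 49, which shadows both enclosing and global.
Step 3: result = 49 (local wins in LEGB)

The answer is 49.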